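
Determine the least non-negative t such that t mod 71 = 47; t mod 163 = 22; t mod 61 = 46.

260333

Combine the congruences pairwise.
From t ≡ 47 (mod 71) write t = 47 + 71s. Substituting into t ≡ 22 (mod 163) gives 71s ≡ 138 (mod 163), and since 71⁻¹ ≡ 62 (mod 163), s ≡ 80. Hence t ≡ 47 + 71·80 = 5727 (mod 11573).
From t ≡ 5727 (mod 11573) write t = 5727 + 11573s. Substituting into t ≡ 46 (mod 61) gives 11573s ≡ 53 (mod 61), and since 44⁻¹ ≡ 43 (mod 61), s ≡ 22. Hence t ≡ 5727 + 11573·22 = 260333 (mod 705953).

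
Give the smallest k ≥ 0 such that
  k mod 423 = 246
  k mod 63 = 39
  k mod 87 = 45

Combine the congruences pairwise.
gcd(423, 63) = 9 and 9 | (39 − 246), so the pair is consistent; merging gives k ≡ 669 (mod 2961), where 2961 = lcm(423, 63).
gcd(2961, 87) = 3 and 3 | (45 − 669), so the pair is consistent; merging gives k ≡ 71733 (mod 85869), where 85869 = lcm(2961, 87).
The solution is unique modulo lcm(423, 63, 87) = 85869.

71733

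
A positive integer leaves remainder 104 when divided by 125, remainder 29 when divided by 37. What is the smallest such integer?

From x ≡ 104 (mod 125) write x = 104 + 125t. Substituting into x ≡ 29 (mod 37) gives 125t ≡ 36 (mod 37), and since 14⁻¹ ≡ 8 (mod 37), t ≡ 29. Hence x ≡ 104 + 125·29 = 3729 (mod 4625).

3729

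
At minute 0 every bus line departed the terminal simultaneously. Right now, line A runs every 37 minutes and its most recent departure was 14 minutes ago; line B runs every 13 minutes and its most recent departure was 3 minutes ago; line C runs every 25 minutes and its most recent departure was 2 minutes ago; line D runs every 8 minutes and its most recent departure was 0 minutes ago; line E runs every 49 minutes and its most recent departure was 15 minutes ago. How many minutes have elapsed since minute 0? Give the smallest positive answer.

1142352

The moduli are pairwise coprime; N = 37·13·25·8·49 = 4713800.
N/37 = 127400; 127400 ≡ 9 (mod 37); 9·33 ≡ 1, so inverse 33.
N/13 = 362600; 362600 ≡ 4 (mod 13); 4·10 ≡ 1, so inverse 10.
N/25 = 188552; 188552 ≡ 2 (mod 25); 2·13 ≡ 1, so inverse 13.
N/8 = 589225; 589225 ≡ 1 (mod 8), inverse 1.
N/49 = 96200; 96200 ≡ 13 (mod 49); 13·34 ≡ 1, so inverse 34.
t ≡ 14·127400·33 + 3·362600·10 + 2·188552·13 + 0·589225·1 + 15·96200·34 = 123701152.
123701152 mod 4713800 = 1142352.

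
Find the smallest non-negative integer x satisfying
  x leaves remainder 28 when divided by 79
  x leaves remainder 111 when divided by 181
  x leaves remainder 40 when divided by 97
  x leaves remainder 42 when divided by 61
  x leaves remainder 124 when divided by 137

8275263458

From x ≡ 28 (mod 79) write x = 28 + 79t. Substituting into x ≡ 111 (mod 181) gives 79t ≡ 83 (mod 181), and since 79⁻¹ ≡ 55 (mod 181), t ≡ 40. Hence x ≡ 28 + 79·40 = 3188 (mod 14299).
From x ≡ 3188 (mod 14299) write x = 3188 + 14299t. Substituting into x ≡ 40 (mod 97) gives 14299t ≡ 53 (mod 97), and since 40⁻¹ ≡ 17 (mod 97), t ≡ 28. Hence x ≡ 3188 + 14299·28 = 403560 (mod 1387003).
From x ≡ 403560 (mod 1387003) write x = 403560 + 1387003t. Substituting into x ≡ 42 (mod 61) gives 1387003t ≡ 58 (mod 61), and since 46⁻¹ ≡ 4 (mod 61), t ≡ 49. Hence x ≡ 403560 + 1387003·49 = 68366707 (mod 84607183).
From x ≡ 68366707 (mod 84607183) write x = 68366707 + 84607183t. Substituting into x ≡ 124 (mod 137) gives 84607183t ≡ 116 (mod 137), and since 93⁻¹ ≡ 28 (mod 137), t ≡ 97. Hence x ≡ 68366707 + 84607183·97 = 8275263458 (mod 11591184071).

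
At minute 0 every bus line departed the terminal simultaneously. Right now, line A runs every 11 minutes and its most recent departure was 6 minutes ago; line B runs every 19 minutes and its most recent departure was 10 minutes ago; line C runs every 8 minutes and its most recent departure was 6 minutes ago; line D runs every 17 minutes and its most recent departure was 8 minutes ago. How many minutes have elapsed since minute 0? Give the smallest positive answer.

14526

The moduli are pairwise coprime; N = 11·19·8·17 = 28424.
N/11 = 2584; 2584 ≡ 10 (mod 11); 10·10 ≡ 1, so inverse 10.
N/19 = 1496; 1496 ≡ 14 (mod 19); 14·15 ≡ 1, so inverse 15.
N/8 = 3553; 3553 ≡ 1 (mod 8), inverse 1.
N/17 = 1672; 1672 ≡ 6 (mod 17); 6·3 ≡ 1, so inverse 3.
t ≡ 6·2584·10 + 10·1496·15 + 6·3553·1 + 8·1672·3 = 440886.
440886 mod 28424 = 14526.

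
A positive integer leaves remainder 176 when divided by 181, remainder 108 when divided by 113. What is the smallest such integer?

From m ≡ 176 (mod 181) write m = 176 + 181t. Substituting into m ≡ 108 (mod 113) gives 181t ≡ 45 (mod 113), and since 68⁻¹ ≡ 5 (mod 113), t ≡ 112. Hence m ≡ 176 + 181·112 = 20448 (mod 20453).

20448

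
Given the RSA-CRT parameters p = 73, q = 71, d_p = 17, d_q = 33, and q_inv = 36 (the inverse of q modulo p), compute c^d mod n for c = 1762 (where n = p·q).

m₁ = c^(d_p) mod p: c ≡ 10 (mod 73), and 10^17 mod 73 = 10.
m₂ = c^(d_q) mod q: c ≡ 58 (mod 71), and 58^33 mod 71 = 50.
h = q_inv·(m₁ − m₂) mod p = 36·(10 − 50) mod 73 = 20.
m = m₂ + h·q = 50 + 20·71 = 1470.

1470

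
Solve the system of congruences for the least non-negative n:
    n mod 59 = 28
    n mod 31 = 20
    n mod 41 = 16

795

From n ≡ 28 (mod 59) write n = 28 + 59t. Substituting into n ≡ 20 (mod 31) gives 59t ≡ 23 (mod 31), and since 28⁻¹ ≡ 10 (mod 31), t ≡ 13. Hence n ≡ 28 + 59·13 = 795 (mod 1829).
From n ≡ 795 (mod 1829) write n = 795 + 1829t. Substituting into n ≡ 16 (mod 41) gives 1829t ≡ 0 (mod 41), and since 25⁻¹ ≡ 23 (mod 41), t ≡ 0. Hence n ≡ 795 + 1829·0 = 795 (mod 74989).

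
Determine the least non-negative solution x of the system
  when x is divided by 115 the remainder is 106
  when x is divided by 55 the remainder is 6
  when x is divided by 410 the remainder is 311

14251

gcd(115, 55) = 5 and 5 | (6 − 106), so the pair is consistent; merging gives x ≡ 336 (mod 1265), where 1265 = lcm(115, 55).
gcd(1265, 410) = 5 and 5 | (311 − 336), so the pair is consistent; merging gives x ≡ 14251 (mod 103730), where 103730 = lcm(1265, 410).
The solution is unique modulo lcm(115, 55, 410) = 103730.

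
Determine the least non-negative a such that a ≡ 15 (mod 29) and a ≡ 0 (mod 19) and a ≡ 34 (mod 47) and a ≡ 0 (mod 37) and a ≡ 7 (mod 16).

From a ≡ 15 (mod 29) write a = 15 + 29t. Substituting into a ≡ 0 (mod 19) gives 29t ≡ 4 (mod 19), and since 10⁻¹ ≡ 2 (mod 19), t ≡ 8. Hence a ≡ 15 + 29·8 = 247 (mod 551).
From a ≡ 247 (mod 551) write a = 247 + 551t. Substituting into a ≡ 34 (mod 47) gives 551t ≡ 22 (mod 47), and since 34⁻¹ ≡ 18 (mod 47), t ≡ 20. Hence a ≡ 247 + 551·20 = 11267 (mod 25897).
From a ≡ 11267 (mod 25897) write a = 11267 + 25897t. Substituting into a ≡ 0 (mod 37) gives 25897t ≡ 18 (mod 37), and since 34⁻¹ ≡ 12 (mod 37), t ≡ 31. Hence a ≡ 11267 + 25897·31 = 814074 (mod 958189).
From a ≡ 814074 (mod 958189) write a = 814074 + 958189t. Substituting into a ≡ 7 (mod 16) gives 958189t ≡ 13 (mod 16), and since 13⁻¹ ≡ 5 (mod 16), t ≡ 1. Hence a ≡ 814074 + 958189·1 = 1772263 (mod 15331024).

1772263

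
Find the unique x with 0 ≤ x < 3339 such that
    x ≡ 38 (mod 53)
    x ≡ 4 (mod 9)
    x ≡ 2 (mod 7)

3271

From x ≡ 38 (mod 53) write x = 38 + 53t. Substituting into x ≡ 4 (mod 9) gives 53t ≡ 2 (mod 9), and since 8⁻¹ ≡ 8 (mod 9), t ≡ 7. Hence x ≡ 38 + 53·7 = 409 (mod 477).
From x ≡ 409 (mod 477) write x = 409 + 477t. Substituting into x ≡ 2 (mod 7) gives 477t ≡ 6 (mod 7), and since 1⁻¹ ≡ 1 (mod 7), t ≡ 6. Hence x ≡ 409 + 477·6 = 3271 (mod 3339).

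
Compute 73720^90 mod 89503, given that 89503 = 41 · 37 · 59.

Mod 41: 73720 ≡ 2; by Fermat, exponent reduces to 90 mod 40 = 10; 2^10 ≡ 40 (mod 41).
Mod 37: 73720 ≡ 16; by Fermat, exponent reduces to 90 mod 36 = 18; 16^18 ≡ 1 (mod 37).
Mod 59: 73720 ≡ 29; by Fermat, exponent reduces to 90 mod 58 = 32; 29^32 ≡ 22 (mod 59).
Combine by CRT: x ≡ 40 (mod 41), x ≡ 1 (mod 37), x ≡ 22 (mod 59) ⇒ x ≡ 62975 (mod 89503).

62975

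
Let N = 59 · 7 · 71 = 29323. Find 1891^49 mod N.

Mod 59: 1891 ≡ 3; 3^49 ≡ 41 (mod 59).
Mod 7: 1891 ≡ 1; by Fermat, exponent reduces to 49 mod 6 = 1; 1^1 ≡ 1 (mod 7).
Mod 71: 1891 ≡ 45; 45^49 ≡ 1 (mod 71).
Combine by CRT: x ≡ 41 (mod 59), x ≡ 1 (mod 7), x ≡ 1 (mod 71) ⇒ x ≡ 18390 (mod 29323).

18390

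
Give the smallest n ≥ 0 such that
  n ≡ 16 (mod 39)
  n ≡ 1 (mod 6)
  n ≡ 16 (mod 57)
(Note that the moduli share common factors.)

757

gcd(39, 6) = 3 and 3 | (1 − 16), so the pair is consistent; merging gives n ≡ 55 (mod 78), where 78 = lcm(39, 6).
gcd(78, 57) = 3 and 3 | (16 − 55), so the pair is consistent; merging gives n ≡ 757 (mod 1482), where 1482 = lcm(78, 57).
The solution is unique modulo lcm(39, 6, 57) = 1482.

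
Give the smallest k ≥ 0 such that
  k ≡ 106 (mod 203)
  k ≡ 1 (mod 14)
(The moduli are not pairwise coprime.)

309

gcd(203, 14) = 7 and 7 | (1 − 106), so the pair is consistent; merging gives k ≡ 309 (mod 406), where 406 = lcm(203, 14).
The solution is unique modulo lcm(203, 14) = 406.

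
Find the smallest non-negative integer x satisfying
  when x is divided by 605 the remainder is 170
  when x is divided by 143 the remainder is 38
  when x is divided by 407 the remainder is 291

gcd(605, 143) = 11 and 11 | (38 − 170), so the pair is consistent; merging gives x ≡ 5615 (mod 7865), where 7865 = lcm(605, 143).
gcd(7865, 407) = 11 and 11 | (291 − 5615), so the pair is consistent; merging gives x ≡ 76400 (mod 291005), where 291005 = lcm(7865, 407).
The solution is unique modulo lcm(605, 143, 407) = 291005.

76400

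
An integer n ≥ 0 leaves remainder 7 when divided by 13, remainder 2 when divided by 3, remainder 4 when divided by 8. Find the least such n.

From n ≡ 7 (mod 13) write n = 7 + 13t. Substituting into n ≡ 2 (mod 3) gives 13t ≡ 1 (mod 3), and since 1⁻¹ ≡ 1 (mod 3), t ≡ 1. Hence n ≡ 7 + 13·1 = 20 (mod 39).
From n ≡ 20 (mod 39) write n = 20 + 39t. Substituting into n ≡ 4 (mod 8) gives 39t ≡ 0 (mod 8), and since 7⁻¹ ≡ 7 (mod 8), t ≡ 0. Hence n ≡ 20 + 39·0 = 20 (mod 312).

20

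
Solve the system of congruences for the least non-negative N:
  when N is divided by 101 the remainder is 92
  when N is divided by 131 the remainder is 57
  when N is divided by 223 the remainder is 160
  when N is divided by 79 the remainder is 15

195728598

The moduli are pairwise coprime; M = 101·131·223·79 = 233090527.
M/101 = 2307827; 2307827 ≡ 78 (mod 101); 78·79 ≡ 1, so inverse 79.
M/131 = 1779317; 1779317 ≡ 75 (mod 131); 75·7 ≡ 1, so inverse 7.
M/223 = 1045249; 1045249 ≡ 48 (mod 223); 48·79 ≡ 1, so inverse 79.
M/79 = 2950513; 2950513 ≡ 21 (mod 79); 21·64 ≡ 1, so inverse 64.
N ≡ 92·2307827·79 + 57·1779317·7 + 160·1045249·79 + 15·2950513·64 = 33527673959.
33527673959 mod 233090527 = 195728598.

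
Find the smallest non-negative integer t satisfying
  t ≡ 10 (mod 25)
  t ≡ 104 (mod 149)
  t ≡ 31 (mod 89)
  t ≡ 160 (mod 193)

24602835

Combine the congruences pairwise.
From t ≡ 10 (mod 25) write t = 10 + 25s. Substituting into t ≡ 104 (mod 149) gives 25s ≡ 94 (mod 149), and since 25⁻¹ ≡ 6 (mod 149), s ≡ 117. Hence t ≡ 10 + 25·117 = 2935 (mod 3725).
From t ≡ 2935 (mod 3725) write t = 2935 + 3725s. Substituting into t ≡ 31 (mod 89) gives 3725s ≡ 33 (mod 89), and since 76⁻¹ ≡ 41 (mod 89), s ≡ 18. Hence t ≡ 2935 + 3725·18 = 69985 (mod 331525).
From t ≡ 69985 (mod 331525) write t = 69985 + 331525s. Substituting into t ≡ 160 (mod 193) gives 331525s ≡ 41 (mod 193), and since 144⁻¹ ≡ 63 (mod 193), s ≡ 74. Hence t ≡ 69985 + 331525·74 = 24602835 (mod 63984325).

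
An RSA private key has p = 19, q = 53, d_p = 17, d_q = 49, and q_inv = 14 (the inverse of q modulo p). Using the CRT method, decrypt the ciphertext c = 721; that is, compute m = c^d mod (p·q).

284

m₁ = c^(d_p) mod p: c ≡ 18 (mod 19), and 18^17 mod 19 = 18.
m₂ = c^(d_q) mod q: c ≡ 32 (mod 53), and 32^49 mod 53 = 19.
h = q_inv·(m₁ − m₂) mod p = 14·(18 − 19) mod 19 = 5.
m = m₂ + h·q = 19 + 5·53 = 284.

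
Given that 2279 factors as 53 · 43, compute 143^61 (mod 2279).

1342

Mod 53: 143 ≡ 37; by Fermat, exponent reduces to 61 mod 52 = 9; 37^9 ≡ 17 (mod 53).
Mod 43: 143 ≡ 14; by Fermat, exponent reduces to 61 mod 42 = 19; 14^19 ≡ 9 (mod 43).
Combine by CRT: x ≡ 17 (mod 53), x ≡ 9 (mod 43) ⇒ x ≡ 1342 (mod 2279).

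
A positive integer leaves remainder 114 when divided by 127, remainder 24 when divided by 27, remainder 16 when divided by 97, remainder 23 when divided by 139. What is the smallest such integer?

From a ≡ 114 (mod 127) write a = 114 + 127t. Substituting into a ≡ 24 (mod 27) gives 127t ≡ 18 (mod 27), and since 19⁻¹ ≡ 10 (mod 27), t ≡ 18. Hence a ≡ 114 + 127·18 = 2400 (mod 3429).
From a ≡ 2400 (mod 3429) write a = 2400 + 3429t. Substituting into a ≡ 16 (mod 97) gives 3429t ≡ 41 (mod 97), and since 34⁻¹ ≡ 20 (mod 97), t ≡ 44. Hence a ≡ 2400 + 3429·44 = 153276 (mod 332613).
From a ≡ 153276 (mod 332613) write a = 153276 + 332613t. Substituting into a ≡ 23 (mod 139) gives 332613t ≡ 64 (mod 139), and since 125⁻¹ ≡ 129 (mod 139), t ≡ 55. Hence a ≡ 153276 + 332613·55 = 18446991 (mod 46233207).

18446991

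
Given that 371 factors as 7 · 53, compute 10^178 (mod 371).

81

Mod 7: 10 ≡ 3; by Fermat, exponent reduces to 178 mod 6 = 4; 3^4 ≡ 4 (mod 7).
Mod 53: 10 ≡ 10; by Fermat, exponent reduces to 178 mod 52 = 22; 10^22 ≡ 28 (mod 53).
Combine by CRT: x ≡ 4 (mod 7), x ≡ 28 (mod 53) ⇒ x ≡ 81 (mod 371).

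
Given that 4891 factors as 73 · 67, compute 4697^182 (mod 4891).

Mod 73: 4697 ≡ 25; by Fermat, exponent reduces to 182 mod 72 = 38; 25^38 ≡ 41 (mod 73).
Mod 67: 4697 ≡ 7; by Fermat, exponent reduces to 182 mod 66 = 50; 7^50 ≡ 23 (mod 67).
Combine by CRT: x ≡ 41 (mod 73), x ≡ 23 (mod 67) ⇒ x ≡ 4713 (mod 4891).

4713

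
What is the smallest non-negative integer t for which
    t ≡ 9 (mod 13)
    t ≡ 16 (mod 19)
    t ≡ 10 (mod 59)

11397

Combine the congruences pairwise.
From t ≡ 9 (mod 13) write t = 9 + 13s. Substituting into t ≡ 16 (mod 19) gives 13s ≡ 7 (mod 19), and since 13⁻¹ ≡ 3 (mod 19), s ≡ 2. Hence t ≡ 9 + 13·2 = 35 (mod 247).
From t ≡ 35 (mod 247) write t = 35 + 247s. Substituting into t ≡ 10 (mod 59) gives 247s ≡ 34 (mod 59), and since 11⁻¹ ≡ 43 (mod 59), s ≡ 46. Hence t ≡ 35 + 247·46 = 11397 (mod 14573).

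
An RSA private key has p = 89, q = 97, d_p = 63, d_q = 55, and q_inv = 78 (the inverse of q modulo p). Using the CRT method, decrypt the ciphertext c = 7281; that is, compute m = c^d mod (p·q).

m₁ = c^(d_p) mod p: c ≡ 72 (mod 89), and 72^63 mod 89 = 5.
m₂ = c^(d_q) mod q: c ≡ 6 (mod 97), and 6^55 mod 97 = 91.
h = q_inv·(m₁ − m₂) mod p = 78·(5 − 91) mod 89 = 56.
m = m₂ + h·q = 91 + 56·97 = 5523.

5523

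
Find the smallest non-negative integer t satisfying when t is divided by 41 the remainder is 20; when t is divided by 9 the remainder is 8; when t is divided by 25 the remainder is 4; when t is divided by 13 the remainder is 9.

117854

From t ≡ 20 (mod 41) write t = 20 + 41s. Substituting into t ≡ 8 (mod 9) gives 41s ≡ 6 (mod 9), and since 5⁻¹ ≡ 2 (mod 9), s ≡ 3. Hence t ≡ 20 + 41·3 = 143 (mod 369).
From t ≡ 143 (mod 369) write t = 143 + 369s. Substituting into t ≡ 4 (mod 25) gives 369s ≡ 11 (mod 25), and since 19⁻¹ ≡ 4 (mod 25), s ≡ 19. Hence t ≡ 143 + 369·19 = 7154 (mod 9225).
From t ≡ 7154 (mod 9225) write t = 7154 + 9225s. Substituting into t ≡ 9 (mod 13) gives 9225s ≡ 5 (mod 13), and since 8⁻¹ ≡ 5 (mod 13), s ≡ 12. Hence t ≡ 7154 + 9225·12 = 117854 (mod 119925).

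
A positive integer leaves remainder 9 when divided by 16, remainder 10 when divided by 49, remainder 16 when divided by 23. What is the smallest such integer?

12505

The moduli are pairwise coprime; M = 16·49·23 = 18032.
M/16 = 1127; 1127 ≡ 7 (mod 16); 7·7 ≡ 1, so inverse 7.
M/49 = 368; 368 ≡ 25 (mod 49); 25·2 ≡ 1, so inverse 2.
M/23 = 784; 784 ≡ 2 (mod 23); 2·12 ≡ 1, so inverse 12.
N ≡ 9·1127·7 + 10·368·2 + 16·784·12 = 228889.
228889 mod 18032 = 12505.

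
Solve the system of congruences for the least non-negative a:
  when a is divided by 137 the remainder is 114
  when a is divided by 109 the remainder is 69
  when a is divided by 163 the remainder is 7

2396107

From a ≡ 114 (mod 137) write a = 114 + 137t. Substituting into a ≡ 69 (mod 109) gives 137t ≡ 64 (mod 109), and since 28⁻¹ ≡ 74 (mod 109), t ≡ 49. Hence a ≡ 114 + 137·49 = 6827 (mod 14933).
From a ≡ 6827 (mod 14933) write a = 6827 + 14933t. Substituting into a ≡ 7 (mod 163) gives 14933t ≡ 26 (mod 163), and since 100⁻¹ ≡ 119 (mod 163), t ≡ 160. Hence a ≡ 6827 + 14933·160 = 2396107 (mod 2434079).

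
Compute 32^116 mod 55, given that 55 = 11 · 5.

Mod 11: 32 ≡ 10; by Fermat, exponent reduces to 116 mod 10 = 6; 10^6 ≡ 1 (mod 11).
Mod 5: 32 ≡ 2; since 4 | 116, by Fermat 2^116 ≡ 1 (mod 5).
Combine by CRT: x ≡ 1 (mod 11), x ≡ 1 (mod 5) ⇒ x ≡ 1 (mod 55).

1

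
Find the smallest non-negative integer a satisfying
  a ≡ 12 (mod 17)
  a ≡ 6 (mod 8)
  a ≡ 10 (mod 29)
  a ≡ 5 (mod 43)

From a ≡ 12 (mod 17) write a = 12 + 17t. Substituting into a ≡ 6 (mod 8) gives 17t ≡ 2 (mod 8), and since 1⁻¹ ≡ 1 (mod 8), t ≡ 2. Hence a ≡ 12 + 17·2 = 46 (mod 136).
From a ≡ 46 (mod 136) write a = 46 + 136t. Substituting into a ≡ 10 (mod 29) gives 136t ≡ 22 (mod 29), and since 20⁻¹ ≡ 16 (mod 29), t ≡ 4. Hence a ≡ 46 + 136·4 = 590 (mod 3944).
From a ≡ 590 (mod 3944) write a = 590 + 3944t. Substituting into a ≡ 5 (mod 43) gives 3944t ≡ 17 (mod 43), and since 31⁻¹ ≡ 25 (mod 43), t ≡ 38. Hence a ≡ 590 + 3944·38 = 150462 (mod 169592).

150462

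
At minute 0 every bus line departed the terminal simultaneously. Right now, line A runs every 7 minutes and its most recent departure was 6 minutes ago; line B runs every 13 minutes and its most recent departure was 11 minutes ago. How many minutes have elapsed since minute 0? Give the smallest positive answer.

From t ≡ 6 (mod 7) write t = 6 + 7s. Substituting into t ≡ 11 (mod 13) gives 7s ≡ 5 (mod 13), and since 7⁻¹ ≡ 2 (mod 13), s ≡ 10. Hence t ≡ 6 + 7·10 = 76 (mod 91).

76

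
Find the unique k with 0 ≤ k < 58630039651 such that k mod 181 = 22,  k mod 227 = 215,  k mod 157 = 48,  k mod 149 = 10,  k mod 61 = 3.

The moduli are pairwise coprime; N = 181·227·157·149·61 = 58630039651.
N/181 = 323922871; 323922871 ≡ 22 (mod 181); 22·107 ≡ 1, so inverse 107.
N/227 = 258282113; 258282113 ≡ 151 (mod 227); 151·224 ≡ 1, so inverse 224.
N/157 = 373439743; 373439743 ≡ 14 (mod 157); 14·101 ≡ 1, so inverse 101.
N/149 = 393490199; 393490199 ≡ 122 (mod 149); 122·11 ≡ 1, so inverse 11.
N/61 = 961148191; 961148191 ≡ 44 (mod 61); 44·43 ≡ 1, so inverse 43.
k ≡ 22·323922871·107 + 215·258282113·224 + 48·373439743·101 + 10·393490199·11 + 3·961148191·43 = 15179088913007.
15179088913007 mod 58630039651 = 52538683049.

52538683049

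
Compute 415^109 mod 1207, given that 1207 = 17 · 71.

1009

Mod 17: 415 ≡ 7; by Fermat, exponent reduces to 109 mod 16 = 13; 7^13 ≡ 6 (mod 17).
Mod 71: 415 ≡ 60; by Fermat, exponent reduces to 109 mod 70 = 39; 60^39 ≡ 15 (mod 71).
Combine by CRT: x ≡ 6 (mod 17), x ≡ 15 (mod 71) ⇒ x ≡ 1009 (mod 1207).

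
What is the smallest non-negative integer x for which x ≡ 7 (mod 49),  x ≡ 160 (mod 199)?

9513

From x ≡ 7 (mod 49) write x = 7 + 49t. Substituting into x ≡ 160 (mod 199) gives 49t ≡ 153 (mod 199), and since 49⁻¹ ≡ 65 (mod 199), t ≡ 194. Hence x ≡ 7 + 49·194 = 9513 (mod 9751).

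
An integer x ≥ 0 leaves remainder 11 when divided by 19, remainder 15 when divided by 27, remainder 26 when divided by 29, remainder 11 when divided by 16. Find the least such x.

The moduli are pairwise coprime; N = 19·27·29·16 = 238032.
N/19 = 12528; 12528 ≡ 7 (mod 19); 7·11 ≡ 1, so inverse 11.
N/27 = 8816; 8816 ≡ 14 (mod 27); 14·2 ≡ 1, so inverse 2.
N/29 = 8208; 8208 ≡ 1 (mod 29), inverse 1.
N/16 = 14877; 14877 ≡ 13 (mod 16); 13·5 ≡ 1, so inverse 5.
x ≡ 11·12528·11 + 15·8816·2 + 26·8208·1 + 11·14877·5 = 2812011.
2812011 mod 238032 = 193659.

193659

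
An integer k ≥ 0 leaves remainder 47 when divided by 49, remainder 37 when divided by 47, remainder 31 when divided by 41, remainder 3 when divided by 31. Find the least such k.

The moduli are pairwise coprime; N = 49·47·41·31 = 2927113.
N/49 = 59737; 59737 ≡ 6 (mod 49); 6·41 ≡ 1, so inverse 41.
N/47 = 62279; 62279 ≡ 4 (mod 47); 4·12 ≡ 1, so inverse 12.
N/41 = 71393; 71393 ≡ 12 (mod 41); 12·24 ≡ 1, so inverse 24.
N/31 = 94423; 94423 ≡ 28 (mod 31); 28·10 ≡ 1, so inverse 10.
k ≡ 47·59737·41 + 37·62279·12 + 31·71393·24 + 3·94423·10 = 198714157.
198714157 mod 2927113 = 2597586.

2597586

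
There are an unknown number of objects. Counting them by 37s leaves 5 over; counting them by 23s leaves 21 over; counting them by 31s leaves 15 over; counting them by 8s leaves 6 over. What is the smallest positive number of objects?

155294

The moduli are pairwise coprime; M = 37·23·31·8 = 211048.
M/37 = 5704; 5704 ≡ 6 (mod 37); 6·31 ≡ 1, so inverse 31.
M/23 = 9176; 9176 ≡ 22 (mod 23); 22·22 ≡ 1, so inverse 22.
M/31 = 6808; 6808 ≡ 19 (mod 31); 19·18 ≡ 1, so inverse 18.
M/8 = 26381; 26381 ≡ 5 (mod 8); 5·5 ≡ 1, so inverse 5.
N ≡ 5·5704·31 + 21·9176·22 + 15·6808·18 + 6·26381·5 = 7753022.
7753022 mod 211048 = 155294.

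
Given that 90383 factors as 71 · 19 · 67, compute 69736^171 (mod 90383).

Mod 71: 69736 ≡ 14; by Fermat, exponent reduces to 171 mod 70 = 31; 14^31 ≡ 14 (mod 71).
Mod 19: 69736 ≡ 6; by Fermat, exponent reduces to 171 mod 18 = 9; 6^9 ≡ 1 (mod 19).
Mod 67: 69736 ≡ 56; by Fermat, exponent reduces to 171 mod 66 = 39; 56^39 ≡ 14 (mod 67).
Combine by CRT: x ≡ 14 (mod 71), x ≡ 1 (mod 19), x ≡ 14 (mod 67) ⇒ x ≡ 42827 (mod 90383).

42827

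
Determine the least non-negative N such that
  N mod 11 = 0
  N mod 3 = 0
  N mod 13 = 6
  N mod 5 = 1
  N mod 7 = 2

8976

The moduli are pairwise coprime; M = 11·3·13·5·7 = 15015.
M/11 = 1365; 1365 ≡ 1 (mod 11), inverse 1.
M/3 = 5005; 5005 ≡ 1 (mod 3), inverse 1.
M/13 = 1155; 1155 ≡ 11 (mod 13); 11·6 ≡ 1, so inverse 6.
M/5 = 3003; 3003 ≡ 3 (mod 5); 3·2 ≡ 1, so inverse 2.
M/7 = 2145; 2145 ≡ 3 (mod 7); 3·5 ≡ 1, so inverse 5.
N ≡ 0·1365·1 + 0·5005·1 + 6·1155·6 + 1·3003·2 + 2·2145·5 = 69036.
69036 mod 15015 = 8976.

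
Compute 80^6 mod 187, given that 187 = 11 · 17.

36

Mod 11: 80 ≡ 3; 3^6 ≡ 3 (mod 11).
Mod 17: 80 ≡ 12; 12^6 ≡ 2 (mod 17).
Combine by CRT: x ≡ 3 (mod 11), x ≡ 2 (mod 17) ⇒ x ≡ 36 (mod 187).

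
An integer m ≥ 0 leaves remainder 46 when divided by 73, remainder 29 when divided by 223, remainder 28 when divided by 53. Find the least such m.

From m ≡ 46 (mod 73) write m = 46 + 73t. Substituting into m ≡ 29 (mod 223) gives 73t ≡ 206 (mod 223), and since 73⁻¹ ≡ 55 (mod 223), t ≡ 180. Hence m ≡ 46 + 73·180 = 13186 (mod 16279).
From m ≡ 13186 (mod 16279) write m = 13186 + 16279t. Substituting into m ≡ 28 (mod 53) gives 16279t ≡ 39 (mod 53), and since 8⁻¹ ≡ 20 (mod 53), t ≡ 38. Hence m ≡ 13186 + 16279·38 = 631788 (mod 862787).

631788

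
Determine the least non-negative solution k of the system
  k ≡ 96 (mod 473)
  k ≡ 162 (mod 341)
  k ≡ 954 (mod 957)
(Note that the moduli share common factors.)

gcd(473, 341) = 11 and 11 | (162 − 96), so the pair is consistent; merging gives k ≡ 7664 (mod 14663), where 14663 = lcm(473, 341).
gcd(14663, 957) = 11 and 11 | (954 − 7664), so the pair is consistent; merging gives k ≡ 872781 (mod 1275681), where 1275681 = lcm(14663, 957).
The solution is unique modulo lcm(473, 341, 957) = 1275681.

872781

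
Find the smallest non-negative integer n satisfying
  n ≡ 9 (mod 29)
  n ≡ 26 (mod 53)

821

From n ≡ 9 (mod 29) write n = 9 + 29t. Substituting into n ≡ 26 (mod 53) gives 29t ≡ 17 (mod 53), and since 29⁻¹ ≡ 11 (mod 53), t ≡ 28. Hence n ≡ 9 + 29·28 = 821 (mod 1537).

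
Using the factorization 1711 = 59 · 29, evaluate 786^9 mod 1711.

543

Mod 59: 786 ≡ 19; 19^9 ≡ 12 (mod 59).
Mod 29: 786 ≡ 3; 3^9 ≡ 21 (mod 29).
Combine by CRT: x ≡ 12 (mod 59), x ≡ 21 (mod 29) ⇒ x ≡ 543 (mod 1711).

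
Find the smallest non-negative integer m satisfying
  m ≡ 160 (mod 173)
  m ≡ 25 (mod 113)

From m ≡ 160 (mod 173) write m = 160 + 173t. Substituting into m ≡ 25 (mod 113) gives 173t ≡ 91 (mod 113), and since 60⁻¹ ≡ 81 (mod 113), t ≡ 26. Hence m ≡ 160 + 173·26 = 4658 (mod 19549).

4658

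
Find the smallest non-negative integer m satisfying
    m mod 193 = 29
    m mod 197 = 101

34576

Combine the congruences pairwise.
From m ≡ 29 (mod 193) write m = 29 + 193t. Substituting into m ≡ 101 (mod 197) gives 193t ≡ 72 (mod 197), and since 193⁻¹ ≡ 49 (mod 197), t ≡ 179. Hence m ≡ 29 + 193·179 = 34576 (mod 38021).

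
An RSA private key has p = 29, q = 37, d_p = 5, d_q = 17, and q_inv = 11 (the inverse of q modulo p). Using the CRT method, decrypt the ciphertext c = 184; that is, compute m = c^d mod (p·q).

m₁ = c^(d_p) mod p: c ≡ 10 (mod 29), and 10^5 mod 29 = 8.
m₂ = c^(d_q) mod q: c ≡ 36 (mod 37), and 36^17 mod 37 = 36.
h = q_inv·(m₁ − m₂) mod p = 11·(8 − 36) mod 29 = 11.
m = m₂ + h·q = 36 + 11·37 = 443.

443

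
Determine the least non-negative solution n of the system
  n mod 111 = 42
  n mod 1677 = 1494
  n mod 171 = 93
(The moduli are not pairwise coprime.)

481116

gcd(111, 1677) = 3 and 3 | (1494 − 42), so the pair is consistent; merging gives n ≡ 46773 (mod 62049), where 62049 = lcm(111, 1677).
gcd(62049, 171) = 3 and 3 | (93 − 46773), so the pair is consistent; merging gives n ≡ 481116 (mod 3536793), where 3536793 = lcm(62049, 171).
The solution is unique modulo lcm(111, 1677, 171) = 3536793.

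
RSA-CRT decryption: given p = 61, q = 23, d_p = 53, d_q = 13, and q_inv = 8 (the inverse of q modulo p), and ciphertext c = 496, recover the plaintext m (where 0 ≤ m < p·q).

m₁ = c^(d_p) mod p: c ≡ 8 (mod 61), and 8^53 mod 61 = 37.
m₂ = c^(d_q) mod q: c ≡ 13 (mod 23), and 13^13 mod 23 = 8.
h = q_inv·(m₁ − m₂) mod p = 8·(37 − 8) mod 61 = 49.
m = m₂ + h·q = 8 + 49·23 = 1135.

1135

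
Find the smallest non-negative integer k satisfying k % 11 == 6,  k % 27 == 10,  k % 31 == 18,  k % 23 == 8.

The moduli are pairwise coprime; N = 11·27·31·23 = 211761.
N/11 = 19251; 19251 ≡ 1 (mod 11), inverse 1.
N/27 = 7843; 7843 ≡ 13 (mod 27); 13·25 ≡ 1, so inverse 25.
N/31 = 6831; 6831 ≡ 11 (mod 31); 11·17 ≡ 1, so inverse 17.
N/23 = 9207; 9207 ≡ 7 (mod 23); 7·10 ≡ 1, so inverse 10.
k ≡ 6·19251·1 + 10·7843·25 + 18·6831·17 + 8·9207·10 = 4903102.
4903102 mod 211761 = 32599.

32599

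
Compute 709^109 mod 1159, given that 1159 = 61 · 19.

557

Mod 61: 709 ≡ 38; by Fermat, exponent reduces to 109 mod 60 = 49; 38^49 ≡ 8 (mod 61).
Mod 19: 709 ≡ 6; by Fermat, exponent reduces to 109 mod 18 = 1; 6^1 ≡ 6 (mod 19).
Combine by CRT: x ≡ 8 (mod 61), x ≡ 6 (mod 19) ⇒ x ≡ 557 (mod 1159).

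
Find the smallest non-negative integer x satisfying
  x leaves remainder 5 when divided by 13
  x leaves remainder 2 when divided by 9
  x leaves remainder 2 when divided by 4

434

The moduli are pairwise coprime; N = 13·9·4 = 468.
N/13 = 36; 36 ≡ 10 (mod 13); 10·4 ≡ 1, so inverse 4.
N/9 = 52; 52 ≡ 7 (mod 9); 7·4 ≡ 1, so inverse 4.
N/4 = 117; 117 ≡ 1 (mod 4), inverse 1.
x ≡ 5·36·4 + 2·52·4 + 2·117·1 = 1370.
1370 mod 468 = 434.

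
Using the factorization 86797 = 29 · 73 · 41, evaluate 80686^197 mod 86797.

Mod 29: 80686 ≡ 8; by Fermat, exponent reduces to 197 mod 28 = 1; 8^1 ≡ 8 (mod 29).
Mod 73: 80686 ≡ 21; by Fermat, exponent reduces to 197 mod 72 = 53; 21^53 ≡ 43 (mod 73).
Mod 41: 80686 ≡ 39; by Fermat, exponent reduces to 197 mod 40 = 37; 39^37 ≡ 5 (mod 41).
Combine by CRT: x ≡ 8 (mod 29), x ≡ 43 (mod 73), x ≡ 5 (mod 41) ⇒ x ≡ 13986 (mod 86797).

13986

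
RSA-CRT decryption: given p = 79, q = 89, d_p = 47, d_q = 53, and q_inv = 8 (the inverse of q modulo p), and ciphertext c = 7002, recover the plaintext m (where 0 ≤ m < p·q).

m₁ = c^(d_p) mod p: c ≡ 50 (mod 79), and 50^47 mod 79 = 36.
m₂ = c^(d_q) mod q: c ≡ 60 (mod 89), and 60^53 mod 89 = 27.
h = q_inv·(m₁ − m₂) mod p = 8·(36 − 27) mod 79 = 72.
m = m₂ + h·q = 27 + 72·89 = 6435.

6435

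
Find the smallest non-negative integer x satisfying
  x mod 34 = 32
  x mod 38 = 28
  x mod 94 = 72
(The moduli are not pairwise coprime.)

14924

gcd(34, 38) = 2 and 2 | (28 − 32), so the pair is consistent; merging gives x ≡ 66 (mod 646), where 646 = lcm(34, 38).
gcd(646, 94) = 2 and 2 | (72 − 66), so the pair is consistent; merging gives x ≡ 14924 (mod 30362), where 30362 = lcm(646, 94).
The solution is unique modulo lcm(34, 38, 94) = 30362.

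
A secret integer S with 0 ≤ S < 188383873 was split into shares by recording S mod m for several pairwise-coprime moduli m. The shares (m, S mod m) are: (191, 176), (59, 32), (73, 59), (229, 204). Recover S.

From S ≡ 176 (mod 191) write S = 176 + 191t. Substituting into S ≡ 32 (mod 59) gives 191t ≡ 33 (mod 59), and since 14⁻¹ ≡ 38 (mod 59), t ≡ 15. Hence S ≡ 176 + 191·15 = 3041 (mod 11269).
From S ≡ 3041 (mod 11269) write S = 3041 + 11269t. Substituting into S ≡ 59 (mod 73) gives 11269t ≡ 11 (mod 73), and since 27⁻¹ ≡ 46 (mod 73), t ≡ 68. Hence S ≡ 3041 + 11269·68 = 769333 (mod 822637).
From S ≡ 769333 (mod 822637) write S = 769333 + 822637t. Substituting into S ≡ 204 (mod 229) gives 822637t ≡ 82 (mod 229), and since 69⁻¹ ≡ 156 (mod 229), t ≡ 197. Hence S ≡ 769333 + 822637·197 = 162828822 (mod 188383873).

162828822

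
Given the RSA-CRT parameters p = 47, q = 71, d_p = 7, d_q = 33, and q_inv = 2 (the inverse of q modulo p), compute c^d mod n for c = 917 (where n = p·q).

m₁ = c^(d_p) mod p: c ≡ 24 (mod 47), and 24^7 mod 47 = 18.
m₂ = c^(d_q) mod q: c ≡ 65 (mod 71), and 65^33 mod 71 = 69.
h = q_inv·(m₁ − m₂) mod p = 2·(18 − 69) mod 47 = 39.
m = m₂ + h·q = 69 + 39·71 = 2838.

2838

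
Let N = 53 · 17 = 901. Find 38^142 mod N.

152

Mod 53: 38 ≡ 38; by Fermat, exponent reduces to 142 mod 52 = 38; 38^38 ≡ 46 (mod 53).
Mod 17: 38 ≡ 4; by Fermat, exponent reduces to 142 mod 16 = 14; 4^14 ≡ 16 (mod 17).
Combine by CRT: x ≡ 46 (mod 53), x ≡ 16 (mod 17) ⇒ x ≡ 152 (mod 901).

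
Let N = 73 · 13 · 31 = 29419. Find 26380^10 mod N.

13796

Mod 73: 26380 ≡ 27; 27^10 ≡ 72 (mod 73).
Mod 13: 26380 ≡ 3; 3^10 ≡ 3 (mod 13).
Mod 31: 26380 ≡ 30; 30^10 ≡ 1 (mod 31).
Combine by CRT: x ≡ 72 (mod 73), x ≡ 3 (mod 13), x ≡ 1 (mod 31) ⇒ x ≡ 13796 (mod 29419).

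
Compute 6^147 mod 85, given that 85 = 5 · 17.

Mod 5: 6 ≡ 1; by Fermat, exponent reduces to 147 mod 4 = 3; 1^3 ≡ 1 (mod 5).
Mod 17: 6 ≡ 6; by Fermat, exponent reduces to 147 mod 16 = 3; 6^3 ≡ 12 (mod 17).
Combine by CRT: x ≡ 1 (mod 5), x ≡ 12 (mod 17) ⇒ x ≡ 46 (mod 85).

46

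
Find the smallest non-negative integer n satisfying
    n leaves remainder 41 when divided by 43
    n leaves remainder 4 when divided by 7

256

From n ≡ 41 (mod 43) write n = 41 + 43t. Substituting into n ≡ 4 (mod 7) gives 43t ≡ 5 (mod 7), and since 1⁻¹ ≡ 1 (mod 7), t ≡ 5. Hence n ≡ 41 + 43·5 = 256 (mod 301).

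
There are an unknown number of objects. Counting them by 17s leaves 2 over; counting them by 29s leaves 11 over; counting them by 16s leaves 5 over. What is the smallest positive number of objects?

The moduli are pairwise coprime; M = 17·29·16 = 7888.
M/17 = 464; 464 ≡ 5 (mod 17); 5·7 ≡ 1, so inverse 7.
M/29 = 272; 272 ≡ 11 (mod 29); 11·8 ≡ 1, so inverse 8.
M/16 = 493; 493 ≡ 13 (mod 16); 13·5 ≡ 1, so inverse 5.
N ≡ 2·464·7 + 11·272·8 + 5·493·5 = 42757.
42757 mod 7888 = 3317.

3317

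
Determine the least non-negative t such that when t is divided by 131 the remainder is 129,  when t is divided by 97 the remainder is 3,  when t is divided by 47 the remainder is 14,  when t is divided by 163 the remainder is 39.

87335602

The moduli are pairwise coprime; N = 131·97·47·163 = 97348327.
N/131 = 743117; 743117 ≡ 85 (mod 131); 85·37 ≡ 1, so inverse 37.
N/97 = 1003591; 1003591 ≡ 29 (mod 97); 29·87 ≡ 1, so inverse 87.
N/47 = 2071241; 2071241 ≡ 45 (mod 47); 45·23 ≡ 1, so inverse 23.
N/163 = 597229; 597229 ≡ 160 (mod 163); 160·54 ≡ 1, so inverse 54.
t ≡ 129·743117·37 + 3·1003591·87 + 14·2071241·23 + 39·597229·54 = 5733538568.
5733538568 mod 97348327 = 87335602.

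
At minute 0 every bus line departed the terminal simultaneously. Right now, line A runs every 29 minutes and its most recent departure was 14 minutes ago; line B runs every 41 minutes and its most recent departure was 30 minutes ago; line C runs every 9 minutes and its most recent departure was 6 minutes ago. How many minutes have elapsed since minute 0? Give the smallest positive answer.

The moduli are pairwise coprime; N = 29·41·9 = 10701.
N/29 = 369; 369 ≡ 21 (mod 29); 21·18 ≡ 1, so inverse 18.
N/41 = 261; 261 ≡ 15 (mod 41); 15·11 ≡ 1, so inverse 11.
N/9 = 1189; 1189 ≡ 1 (mod 9), inverse 1.
t ≡ 14·369·18 + 30·261·11 + 6·1189·1 = 186252.
186252 mod 10701 = 4335.

4335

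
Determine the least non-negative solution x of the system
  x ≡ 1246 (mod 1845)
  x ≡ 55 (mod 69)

gcd(1845, 69) = 3 and 3 | (55 − 1246), so the pair is consistent; merging gives x ≡ 3091 (mod 42435), where 42435 = lcm(1845, 69).
The solution is unique modulo lcm(1845, 69) = 42435.

3091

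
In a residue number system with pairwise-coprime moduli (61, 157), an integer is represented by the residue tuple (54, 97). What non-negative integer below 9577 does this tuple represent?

From x ≡ 54 (mod 61) write x = 54 + 61t. Substituting into x ≡ 97 (mod 157) gives 61t ≡ 43 (mod 157), and since 61⁻¹ ≡ 139 (mod 157), t ≡ 11. Hence x ≡ 54 + 61·11 = 725 (mod 9577).

725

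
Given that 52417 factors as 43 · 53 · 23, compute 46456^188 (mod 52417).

7732

Mod 43: 46456 ≡ 16; by Fermat, exponent reduces to 188 mod 42 = 20; 16^20 ≡ 35 (mod 43).
Mod 53: 46456 ≡ 28; by Fermat, exponent reduces to 188 mod 52 = 32; 28^32 ≡ 47 (mod 53).
Mod 23: 46456 ≡ 19; by Fermat, exponent reduces to 188 mod 22 = 12; 19^12 ≡ 4 (mod 23).
Combine by CRT: x ≡ 35 (mod 43), x ≡ 47 (mod 53), x ≡ 4 (mod 23) ⇒ x ≡ 7732 (mod 52417).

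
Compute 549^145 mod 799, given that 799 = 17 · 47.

430

Mod 17: 549 ≡ 5; by Fermat, exponent reduces to 145 mod 16 = 1; 5^1 ≡ 5 (mod 17).
Mod 47: 549 ≡ 32; by Fermat, exponent reduces to 145 mod 46 = 7; 32^7 ≡ 7 (mod 47).
Combine by CRT: x ≡ 5 (mod 17), x ≡ 7 (mod 47) ⇒ x ≡ 430 (mod 799).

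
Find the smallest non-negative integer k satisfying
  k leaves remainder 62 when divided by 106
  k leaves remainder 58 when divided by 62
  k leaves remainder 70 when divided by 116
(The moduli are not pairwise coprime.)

34406

gcd(106, 62) = 2 and 2 | (58 − 62), so the pair is consistent; merging gives k ≡ 1546 (mod 3286), where 3286 = lcm(106, 62).
gcd(3286, 116) = 2 and 2 | (70 − 1546), so the pair is consistent; merging gives k ≡ 34406 (mod 190588), where 190588 = lcm(3286, 116).
The solution is unique modulo lcm(106, 62, 116) = 190588.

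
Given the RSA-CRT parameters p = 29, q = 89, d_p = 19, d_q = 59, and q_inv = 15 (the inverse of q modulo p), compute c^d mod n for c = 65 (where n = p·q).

m₁ = c^(d_p) mod p: c ≡ 7 (mod 29), and 7^19 mod 29 = 16.
m₂ = c^(d_q) mod q: c ≡ 65 (mod 89), and 65^59 mod 89 = 31.
h = q_inv·(m₁ − m₂) mod p = 15·(16 − 31) mod 29 = 7.
m = m₂ + h·q = 31 + 7·89 = 654.

654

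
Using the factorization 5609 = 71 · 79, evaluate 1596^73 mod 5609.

Mod 71: 1596 ≡ 34; by Fermat, exponent reduces to 73 mod 70 = 3; 34^3 ≡ 41 (mod 71).
Mod 79: 1596 ≡ 16; 16^73 ≡ 44 (mod 79).
Combine by CRT: x ≡ 41 (mod 71), x ≡ 44 (mod 79) ⇒ x ≡ 3520 (mod 5609).

3520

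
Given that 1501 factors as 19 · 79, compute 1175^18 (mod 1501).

Mod 19: 1175 ≡ 16; since 18 | 18, by Fermat 16^18 ≡ 1 (mod 19).
Mod 79: 1175 ≡ 69; 69^18 ≡ 65 (mod 79).
Combine by CRT: x ≡ 1 (mod 19), x ≡ 65 (mod 79) ⇒ x ≡ 381 (mod 1501).

381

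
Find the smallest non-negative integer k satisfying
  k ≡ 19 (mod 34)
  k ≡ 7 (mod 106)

325

gcd(34, 106) = 2 and 2 | (7 − 19), so the pair is consistent; merging gives k ≡ 325 (mod 1802), where 1802 = lcm(34, 106).
The solution is unique modulo lcm(34, 106) = 1802.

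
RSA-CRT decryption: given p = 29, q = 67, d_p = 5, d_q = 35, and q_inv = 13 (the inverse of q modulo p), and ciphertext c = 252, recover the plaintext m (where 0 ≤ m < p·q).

749

m₁ = c^(d_p) mod p: c ≡ 20 (mod 29), and 20^5 mod 29 = 24.
m₂ = c^(d_q) mod q: c ≡ 51 (mod 67), and 51^35 mod 67 = 12.
h = q_inv·(m₁ − m₂) mod p = 13·(24 − 12) mod 29 = 11.
m = m₂ + h·q = 12 + 11·67 = 749.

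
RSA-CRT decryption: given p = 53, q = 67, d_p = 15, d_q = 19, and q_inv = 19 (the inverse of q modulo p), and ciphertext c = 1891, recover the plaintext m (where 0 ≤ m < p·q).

m₁ = c^(d_p) mod p: c ≡ 36 (mod 53), and 36^15 mod 53 = 24.
m₂ = c^(d_q) mod q: c ≡ 15 (mod 67), and 15^19 mod 67 = 59.
h = q_inv·(m₁ − m₂) mod p = 19·(24 − 59) mod 53 = 24.
m = m₂ + h·q = 59 + 24·67 = 1667.

1667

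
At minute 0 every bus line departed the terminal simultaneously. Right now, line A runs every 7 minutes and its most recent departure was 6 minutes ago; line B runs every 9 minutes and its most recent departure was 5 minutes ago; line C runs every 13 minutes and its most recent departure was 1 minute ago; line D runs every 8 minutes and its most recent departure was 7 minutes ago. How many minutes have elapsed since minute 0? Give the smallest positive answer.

The moduli are pairwise coprime; N = 7·9·13·8 = 6552.
N/7 = 936; 936 ≡ 5 (mod 7); 5·3 ≡ 1, so inverse 3.
N/9 = 728; 728 ≡ 8 (mod 9); 8·8 ≡ 1, so inverse 8.
N/13 = 504; 504 ≡ 10 (mod 13); 10·4 ≡ 1, so inverse 4.
N/8 = 819; 819 ≡ 3 (mod 8); 3·3 ≡ 1, so inverse 3.
t ≡ 6·936·3 + 5·728·8 + 1·504·4 + 7·819·3 = 65183.
65183 mod 6552 = 6215.

6215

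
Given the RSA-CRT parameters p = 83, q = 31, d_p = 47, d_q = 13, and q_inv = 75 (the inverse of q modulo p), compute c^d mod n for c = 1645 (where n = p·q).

m₁ = c^(d_p) mod p: c ≡ 68 (mod 83), and 68^47 mod 83 = 37.
m₂ = c^(d_q) mod q: c ≡ 2 (mod 31), and 2^13 mod 31 = 8.
h = q_inv·(m₁ − m₂) mod p = 75·(37 − 8) mod 83 = 17.
m = m₂ + h·q = 8 + 17·31 = 535.

535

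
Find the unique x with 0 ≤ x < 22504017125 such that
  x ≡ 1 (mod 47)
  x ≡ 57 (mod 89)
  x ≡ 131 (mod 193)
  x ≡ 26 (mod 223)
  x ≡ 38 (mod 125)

5540561913

The moduli are pairwise coprime; N = 47·89·193·223·125 = 22504017125.
N/47 = 478808875; 478808875 ≡ 41 (mod 47); 41·39 ≡ 1, so inverse 39.
N/89 = 252854125; 252854125 ≡ 52 (mod 89); 52·12 ≡ 1, so inverse 12.
N/193 = 116601125; 116601125 ≡ 175 (mod 193); 175·75 ≡ 1, so inverse 75.
N/223 = 100914875; 100914875 ≡ 16 (mod 223); 16·14 ≡ 1, so inverse 14.
N/125 = 180032137; 180032137 ≡ 12 (mod 125); 12·73 ≡ 1, so inverse 73.
x ≡ 1·478808875·39 + 57·252854125·12 + 131·116601125·75 + 26·100914875·14 + 38·180032137·73 = 1873373983288.
1873373983288 mod 22504017125 = 5540561913.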